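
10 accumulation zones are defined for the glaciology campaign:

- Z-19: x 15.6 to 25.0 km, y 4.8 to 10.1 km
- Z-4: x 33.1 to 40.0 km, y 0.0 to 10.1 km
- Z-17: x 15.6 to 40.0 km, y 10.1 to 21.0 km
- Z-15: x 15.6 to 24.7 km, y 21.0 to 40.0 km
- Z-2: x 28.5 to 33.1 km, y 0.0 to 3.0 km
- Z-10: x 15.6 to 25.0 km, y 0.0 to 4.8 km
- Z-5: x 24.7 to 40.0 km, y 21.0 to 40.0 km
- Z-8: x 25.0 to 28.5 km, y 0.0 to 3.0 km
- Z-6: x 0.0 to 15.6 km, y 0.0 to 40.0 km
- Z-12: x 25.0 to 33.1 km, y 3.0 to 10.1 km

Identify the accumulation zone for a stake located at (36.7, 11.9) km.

The point has x = 36.7 and y = 11.9.
Only Z-17 satisfies 15.6 ≤ x ≤ 40.0 and 10.1 ≤ y ≤ 21.0.

Z-17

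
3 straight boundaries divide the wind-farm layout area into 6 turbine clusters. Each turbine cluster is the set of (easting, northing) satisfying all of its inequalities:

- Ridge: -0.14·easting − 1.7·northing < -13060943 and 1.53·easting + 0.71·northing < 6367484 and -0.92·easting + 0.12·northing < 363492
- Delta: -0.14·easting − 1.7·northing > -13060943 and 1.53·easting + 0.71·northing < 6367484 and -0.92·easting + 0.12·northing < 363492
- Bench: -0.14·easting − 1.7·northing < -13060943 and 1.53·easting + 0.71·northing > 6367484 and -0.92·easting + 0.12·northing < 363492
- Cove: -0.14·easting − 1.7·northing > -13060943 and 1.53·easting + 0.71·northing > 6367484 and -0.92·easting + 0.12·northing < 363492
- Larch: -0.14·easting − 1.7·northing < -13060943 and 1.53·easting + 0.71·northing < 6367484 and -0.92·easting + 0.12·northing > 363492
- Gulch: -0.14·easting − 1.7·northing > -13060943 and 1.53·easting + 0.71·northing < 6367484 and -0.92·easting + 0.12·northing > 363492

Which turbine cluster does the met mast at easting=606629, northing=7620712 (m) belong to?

-0.14·606629 − 1.7·7620712 = -13040138.460, which is > -13060943
1.53·606629 + 0.71·7620712 = 6338847.890, which is < 6367484
-0.92·606629 + 0.12·7620712 = 356386.760, which is < 363492
This sign pattern matches Delta.

Delta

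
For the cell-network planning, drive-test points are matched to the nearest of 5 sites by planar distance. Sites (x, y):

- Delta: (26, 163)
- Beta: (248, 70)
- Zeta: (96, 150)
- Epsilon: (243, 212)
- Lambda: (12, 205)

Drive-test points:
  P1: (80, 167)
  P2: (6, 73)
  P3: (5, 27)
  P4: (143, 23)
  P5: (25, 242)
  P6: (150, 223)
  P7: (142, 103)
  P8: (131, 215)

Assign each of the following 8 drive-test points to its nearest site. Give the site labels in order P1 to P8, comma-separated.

Zeta, Delta, Delta, Beta, Lambda, Zeta, Zeta, Zeta

P1 → Zeta (d²=545.00)
P2 → Delta (d²=8500.00)
P3 → Delta (d²=18937.00)
P4 → Beta (d²=13234.00)
P5 → Lambda (d²=1538.00)
P6 → Zeta (d²=8245.00)
P7 → Zeta (d²=4325.00)
P8 → Zeta (d²=5450.00)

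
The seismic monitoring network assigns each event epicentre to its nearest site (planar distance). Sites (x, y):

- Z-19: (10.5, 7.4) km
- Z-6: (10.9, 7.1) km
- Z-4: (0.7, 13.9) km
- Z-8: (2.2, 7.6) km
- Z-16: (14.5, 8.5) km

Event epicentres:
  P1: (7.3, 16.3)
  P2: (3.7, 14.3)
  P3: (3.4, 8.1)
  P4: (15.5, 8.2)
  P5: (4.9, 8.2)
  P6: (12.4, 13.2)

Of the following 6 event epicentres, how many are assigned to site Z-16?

2

P1 → Z-4
P2 → Z-4
P3 → Z-8
P4 → Z-16
P5 → Z-8
P6 → Z-16
2 of the 6 go to Z-16.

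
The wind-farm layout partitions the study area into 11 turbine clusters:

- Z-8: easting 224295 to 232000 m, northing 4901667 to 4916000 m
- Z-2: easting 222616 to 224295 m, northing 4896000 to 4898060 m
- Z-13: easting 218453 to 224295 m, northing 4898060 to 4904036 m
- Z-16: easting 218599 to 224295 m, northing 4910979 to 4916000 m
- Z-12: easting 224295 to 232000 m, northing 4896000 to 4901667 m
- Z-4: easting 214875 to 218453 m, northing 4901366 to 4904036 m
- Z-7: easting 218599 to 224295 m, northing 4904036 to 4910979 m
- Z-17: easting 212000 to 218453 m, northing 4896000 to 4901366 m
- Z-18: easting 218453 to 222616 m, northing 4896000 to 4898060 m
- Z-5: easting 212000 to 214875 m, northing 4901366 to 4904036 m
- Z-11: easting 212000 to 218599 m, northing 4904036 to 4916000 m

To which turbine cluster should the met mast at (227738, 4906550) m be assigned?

The point has easting = 227738 and northing = 4906550.
Only Z-8 satisfies 224295 ≤ easting ≤ 232000 and 4901667 ≤ northing ≤ 4916000.

Z-8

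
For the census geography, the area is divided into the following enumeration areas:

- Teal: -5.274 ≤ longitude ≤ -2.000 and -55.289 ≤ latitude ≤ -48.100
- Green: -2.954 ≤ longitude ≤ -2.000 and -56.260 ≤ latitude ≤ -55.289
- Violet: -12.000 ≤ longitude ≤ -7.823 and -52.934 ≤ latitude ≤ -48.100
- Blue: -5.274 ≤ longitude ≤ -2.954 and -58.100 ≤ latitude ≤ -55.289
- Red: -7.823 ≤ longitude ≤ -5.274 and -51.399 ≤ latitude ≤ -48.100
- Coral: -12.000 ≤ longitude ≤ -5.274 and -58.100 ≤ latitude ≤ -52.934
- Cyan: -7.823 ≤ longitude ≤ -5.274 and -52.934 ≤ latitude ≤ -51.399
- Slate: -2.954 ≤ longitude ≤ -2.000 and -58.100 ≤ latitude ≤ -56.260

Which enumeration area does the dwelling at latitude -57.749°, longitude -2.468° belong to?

Slate

The point has longitude = -2.468 and latitude = -57.749.
Only Slate satisfies -2.954 ≤ longitude ≤ -2.000 and -58.100 ≤ latitude ≤ -56.260.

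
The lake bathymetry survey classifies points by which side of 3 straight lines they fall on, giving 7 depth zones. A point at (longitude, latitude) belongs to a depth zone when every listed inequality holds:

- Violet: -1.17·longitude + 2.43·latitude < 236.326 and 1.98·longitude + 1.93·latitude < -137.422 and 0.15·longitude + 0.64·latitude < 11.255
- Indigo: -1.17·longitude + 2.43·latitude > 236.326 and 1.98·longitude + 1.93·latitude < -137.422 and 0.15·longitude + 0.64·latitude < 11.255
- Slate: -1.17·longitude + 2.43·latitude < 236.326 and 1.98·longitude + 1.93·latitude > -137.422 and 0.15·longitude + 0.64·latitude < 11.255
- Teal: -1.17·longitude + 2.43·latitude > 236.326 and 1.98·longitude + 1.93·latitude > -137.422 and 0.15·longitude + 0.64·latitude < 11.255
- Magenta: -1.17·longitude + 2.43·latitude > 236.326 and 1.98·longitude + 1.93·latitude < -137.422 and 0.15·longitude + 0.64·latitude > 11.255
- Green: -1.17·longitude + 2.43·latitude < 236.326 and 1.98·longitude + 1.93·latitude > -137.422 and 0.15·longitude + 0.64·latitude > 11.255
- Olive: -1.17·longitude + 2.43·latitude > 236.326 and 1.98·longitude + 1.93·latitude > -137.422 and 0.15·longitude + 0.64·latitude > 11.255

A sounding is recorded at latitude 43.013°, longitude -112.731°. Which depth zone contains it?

Indigo

-1.17·-112.731 + 2.43·43.013 = 236.417, which is > 236.326
1.98·-112.731 + 1.93·43.013 = -140.192, which is < -137.422
0.15·-112.731 + 0.64·43.013 = 10.619, which is < 11.255
This sign pattern matches Indigo.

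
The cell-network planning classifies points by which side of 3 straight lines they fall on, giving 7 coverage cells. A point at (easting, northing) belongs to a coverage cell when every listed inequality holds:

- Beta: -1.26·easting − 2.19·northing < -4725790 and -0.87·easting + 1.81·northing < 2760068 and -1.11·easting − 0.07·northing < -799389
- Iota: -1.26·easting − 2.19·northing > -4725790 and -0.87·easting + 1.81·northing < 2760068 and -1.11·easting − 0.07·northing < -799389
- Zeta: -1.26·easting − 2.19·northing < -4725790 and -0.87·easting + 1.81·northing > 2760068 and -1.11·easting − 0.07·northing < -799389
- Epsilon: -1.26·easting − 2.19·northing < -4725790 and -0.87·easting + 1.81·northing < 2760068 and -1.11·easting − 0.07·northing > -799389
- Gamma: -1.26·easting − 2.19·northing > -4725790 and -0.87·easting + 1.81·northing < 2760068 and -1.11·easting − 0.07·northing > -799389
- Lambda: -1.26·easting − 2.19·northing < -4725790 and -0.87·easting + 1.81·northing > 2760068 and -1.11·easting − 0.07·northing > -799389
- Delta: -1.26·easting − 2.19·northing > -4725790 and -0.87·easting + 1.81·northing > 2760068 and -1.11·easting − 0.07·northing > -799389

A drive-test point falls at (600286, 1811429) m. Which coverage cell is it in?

-1.26·600286 − 2.19·1811429 = -4723389.870, which is > -4725790
-0.87·600286 + 1.81·1811429 = 2756437.670, which is < 2760068
-1.11·600286 − 0.07·1811429 = -793117.490, which is > -799389
This sign pattern matches Gamma.

Gamma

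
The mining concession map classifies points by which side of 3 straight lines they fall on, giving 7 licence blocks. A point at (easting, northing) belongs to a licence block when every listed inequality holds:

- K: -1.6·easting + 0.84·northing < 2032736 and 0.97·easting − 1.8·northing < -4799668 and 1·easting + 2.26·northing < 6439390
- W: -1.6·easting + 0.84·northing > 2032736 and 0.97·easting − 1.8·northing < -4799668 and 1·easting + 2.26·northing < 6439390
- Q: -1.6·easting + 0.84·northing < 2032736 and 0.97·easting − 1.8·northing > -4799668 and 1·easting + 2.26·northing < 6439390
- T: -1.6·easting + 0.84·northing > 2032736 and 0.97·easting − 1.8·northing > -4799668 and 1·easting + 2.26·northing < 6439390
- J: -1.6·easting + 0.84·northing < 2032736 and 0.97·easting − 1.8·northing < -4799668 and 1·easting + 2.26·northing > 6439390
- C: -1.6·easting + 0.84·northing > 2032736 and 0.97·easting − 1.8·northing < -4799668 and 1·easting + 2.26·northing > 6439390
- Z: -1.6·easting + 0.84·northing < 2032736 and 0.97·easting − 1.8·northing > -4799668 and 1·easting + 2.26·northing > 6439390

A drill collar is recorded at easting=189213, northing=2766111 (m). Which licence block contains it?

-1.6·189213 + 0.84·2766111 = 2020792.440, which is < 2032736
0.97·189213 − 1.8·2766111 = -4795463.190, which is > -4799668
1·189213 + 2.26·2766111 = 6440623.860, which is > 6439390
This sign pattern matches Z.

Z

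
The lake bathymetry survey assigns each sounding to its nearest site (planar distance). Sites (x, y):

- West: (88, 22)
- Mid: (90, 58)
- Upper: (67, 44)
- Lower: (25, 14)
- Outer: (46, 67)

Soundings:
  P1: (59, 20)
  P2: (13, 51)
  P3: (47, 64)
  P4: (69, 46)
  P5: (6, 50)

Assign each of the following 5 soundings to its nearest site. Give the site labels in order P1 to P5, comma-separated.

P1 → Upper (d²=640.00)
P2 → Outer (d²=1345.00)
P3 → Outer (d²=10.00)
P4 → Upper (d²=8.00)
P5 → Lower (d²=1657.00)

Upper, Outer, Outer, Upper, Lower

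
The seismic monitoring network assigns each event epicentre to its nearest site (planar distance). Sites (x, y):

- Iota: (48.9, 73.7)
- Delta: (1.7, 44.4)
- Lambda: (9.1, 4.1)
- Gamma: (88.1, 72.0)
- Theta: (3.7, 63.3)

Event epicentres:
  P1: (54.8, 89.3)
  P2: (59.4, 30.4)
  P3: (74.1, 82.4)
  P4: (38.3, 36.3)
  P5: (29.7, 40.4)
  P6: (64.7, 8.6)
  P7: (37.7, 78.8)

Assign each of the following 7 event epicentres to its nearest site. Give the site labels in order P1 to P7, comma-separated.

Iota, Iota, Gamma, Delta, Delta, Lambda, Iota

P1 → Iota (d²=278.17)
P2 → Iota (d²=1985.14)
P3 → Gamma (d²=304.16)
P4 → Delta (d²=1405.17)
P5 → Delta (d²=800.00)
P6 → Lambda (d²=3111.61)
P7 → Iota (d²=151.45)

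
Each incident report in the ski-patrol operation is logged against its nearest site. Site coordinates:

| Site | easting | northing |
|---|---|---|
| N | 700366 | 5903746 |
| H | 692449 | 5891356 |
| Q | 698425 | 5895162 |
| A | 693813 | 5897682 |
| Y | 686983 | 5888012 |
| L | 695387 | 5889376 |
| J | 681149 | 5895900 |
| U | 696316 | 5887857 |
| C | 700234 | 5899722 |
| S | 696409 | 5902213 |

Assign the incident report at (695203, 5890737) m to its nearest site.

Squared distances to each site:
N: 195890650.000; H: 7967677.000; Q: 29961909.000; A: 50165125.000; Y: 74994025.000; L: 1886177.000; J: 224171485.000; U: 9533169.000; C: 106041186.000; S: 133153012.000.
Minimum at L.

L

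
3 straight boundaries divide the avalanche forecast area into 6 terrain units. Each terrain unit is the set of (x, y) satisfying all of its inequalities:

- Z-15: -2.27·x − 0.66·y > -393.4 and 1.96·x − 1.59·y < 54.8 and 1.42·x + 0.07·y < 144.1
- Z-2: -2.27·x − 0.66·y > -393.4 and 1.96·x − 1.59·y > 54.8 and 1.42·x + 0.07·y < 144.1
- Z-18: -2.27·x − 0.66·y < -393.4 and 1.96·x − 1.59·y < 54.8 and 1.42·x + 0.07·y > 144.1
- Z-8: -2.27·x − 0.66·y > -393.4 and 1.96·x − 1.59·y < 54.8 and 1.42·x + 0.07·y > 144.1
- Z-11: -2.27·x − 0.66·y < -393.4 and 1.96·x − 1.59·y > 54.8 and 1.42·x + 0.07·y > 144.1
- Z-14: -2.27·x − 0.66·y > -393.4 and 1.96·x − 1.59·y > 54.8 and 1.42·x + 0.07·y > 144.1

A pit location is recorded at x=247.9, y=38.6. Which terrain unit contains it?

Z-11

-2.27·247.9 − 0.66·38.6 = -588.209, which is < -393.4
1.96·247.9 − 1.59·38.6 = 424.510, which is > 54.8
1.42·247.9 + 0.07·38.6 = 354.720, which is > 144.1
This sign pattern matches Z-11.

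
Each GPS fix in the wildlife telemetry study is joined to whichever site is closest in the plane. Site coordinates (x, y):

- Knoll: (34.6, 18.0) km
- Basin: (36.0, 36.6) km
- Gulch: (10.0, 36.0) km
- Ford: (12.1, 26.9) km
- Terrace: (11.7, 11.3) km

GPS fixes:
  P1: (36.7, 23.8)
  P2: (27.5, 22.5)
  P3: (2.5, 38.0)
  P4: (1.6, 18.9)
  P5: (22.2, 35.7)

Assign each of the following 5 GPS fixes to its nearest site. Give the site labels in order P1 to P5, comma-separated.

P1 → Knoll (d²=38.05)
P2 → Knoll (d²=70.66)
P3 → Gulch (d²=60.25)
P4 → Terrace (d²=159.77)
P5 → Gulch (d²=148.93)

Knoll, Knoll, Gulch, Terrace, Gulch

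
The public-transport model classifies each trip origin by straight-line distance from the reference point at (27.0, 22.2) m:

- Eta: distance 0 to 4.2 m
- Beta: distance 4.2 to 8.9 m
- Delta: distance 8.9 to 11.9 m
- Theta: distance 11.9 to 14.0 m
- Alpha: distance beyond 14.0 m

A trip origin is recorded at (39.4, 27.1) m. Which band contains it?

Distance = √((39.4−27.0)² + (27.1−22.2)²) = √(153.760 + 24.010) = 13.333 m.
11.9 ≤ 13.333 < 14.0 → Theta.

Theta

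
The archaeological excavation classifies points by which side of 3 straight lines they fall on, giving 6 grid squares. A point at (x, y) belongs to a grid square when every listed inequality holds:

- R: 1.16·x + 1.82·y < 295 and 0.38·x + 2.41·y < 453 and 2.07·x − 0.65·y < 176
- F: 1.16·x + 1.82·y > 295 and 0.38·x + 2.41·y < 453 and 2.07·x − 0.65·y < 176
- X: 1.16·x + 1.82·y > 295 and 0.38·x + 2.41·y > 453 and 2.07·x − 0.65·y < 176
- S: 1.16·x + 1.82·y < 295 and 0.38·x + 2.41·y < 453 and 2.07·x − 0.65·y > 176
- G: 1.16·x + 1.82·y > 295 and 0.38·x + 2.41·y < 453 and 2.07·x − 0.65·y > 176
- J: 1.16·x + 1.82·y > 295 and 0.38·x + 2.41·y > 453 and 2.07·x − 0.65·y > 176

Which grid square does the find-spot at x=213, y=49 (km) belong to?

1.16·213 + 1.82·49 = 336.260, which is > 295
0.38·213 + 2.41·49 = 199.030, which is < 453
2.07·213 − 0.65·49 = 409.060, which is > 176
This sign pattern matches G.

G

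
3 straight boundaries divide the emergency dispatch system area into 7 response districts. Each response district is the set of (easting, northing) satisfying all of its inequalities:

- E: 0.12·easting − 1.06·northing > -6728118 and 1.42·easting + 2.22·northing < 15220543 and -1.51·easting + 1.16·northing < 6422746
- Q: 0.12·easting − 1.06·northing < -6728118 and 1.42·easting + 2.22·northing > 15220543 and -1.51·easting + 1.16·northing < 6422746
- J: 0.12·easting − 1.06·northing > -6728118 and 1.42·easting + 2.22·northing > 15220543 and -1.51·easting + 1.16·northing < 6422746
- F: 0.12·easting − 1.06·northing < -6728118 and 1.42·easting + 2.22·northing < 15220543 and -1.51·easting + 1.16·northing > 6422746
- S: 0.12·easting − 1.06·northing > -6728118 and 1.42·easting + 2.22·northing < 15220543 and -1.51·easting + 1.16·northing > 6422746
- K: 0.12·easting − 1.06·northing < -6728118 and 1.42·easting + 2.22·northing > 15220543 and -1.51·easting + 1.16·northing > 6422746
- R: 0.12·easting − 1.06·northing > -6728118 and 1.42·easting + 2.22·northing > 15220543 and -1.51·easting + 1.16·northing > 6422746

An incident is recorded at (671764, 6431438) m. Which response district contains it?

0.12·671764 − 1.06·6431438 = -6736712.600, which is < -6728118
1.42·671764 + 2.22·6431438 = 15231697.240, which is > 15220543
-1.51·671764 + 1.16·6431438 = 6446104.440, which is > 6422746
This sign pattern matches K.

K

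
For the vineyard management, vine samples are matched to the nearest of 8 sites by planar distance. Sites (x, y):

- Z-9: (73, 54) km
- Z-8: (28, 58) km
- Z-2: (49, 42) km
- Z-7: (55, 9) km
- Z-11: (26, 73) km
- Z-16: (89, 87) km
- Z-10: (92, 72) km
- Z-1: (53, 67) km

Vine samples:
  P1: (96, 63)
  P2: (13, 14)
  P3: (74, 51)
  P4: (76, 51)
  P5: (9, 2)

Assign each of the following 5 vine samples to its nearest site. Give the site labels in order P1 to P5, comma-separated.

P1 → Z-10 (d²=97.00)
P2 → Z-7 (d²=1789.00)
P3 → Z-9 (d²=10.00)
P4 → Z-9 (d²=18.00)
P5 → Z-7 (d²=2165.00)

Z-10, Z-7, Z-9, Z-9, Z-7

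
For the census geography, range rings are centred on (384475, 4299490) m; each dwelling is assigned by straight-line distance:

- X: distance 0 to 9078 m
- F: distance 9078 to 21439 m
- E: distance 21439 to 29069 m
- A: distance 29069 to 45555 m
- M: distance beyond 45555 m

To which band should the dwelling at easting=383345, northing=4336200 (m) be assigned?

A

Distance = √((383345−384475)² + (4336200−4299490)²) = √(1276900.000 + 1347624100.000) = 36727.388 m.
29069 ≤ 36727.388 < 45555 → A.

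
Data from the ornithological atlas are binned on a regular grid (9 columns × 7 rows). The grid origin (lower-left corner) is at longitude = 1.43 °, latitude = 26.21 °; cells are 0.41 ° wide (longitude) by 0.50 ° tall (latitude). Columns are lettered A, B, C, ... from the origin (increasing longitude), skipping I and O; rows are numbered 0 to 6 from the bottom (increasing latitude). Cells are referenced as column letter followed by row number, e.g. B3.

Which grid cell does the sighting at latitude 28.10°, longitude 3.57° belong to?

F3

Column index: ⌊(3.57 − 1.43) / 0.41⌋ = ⌊5.220⌋ = 5 → column F
Row offset from origin: ⌊(28.10 − 26.21) / 0.50⌋ = ⌊3.780⌋ = 3 → row 3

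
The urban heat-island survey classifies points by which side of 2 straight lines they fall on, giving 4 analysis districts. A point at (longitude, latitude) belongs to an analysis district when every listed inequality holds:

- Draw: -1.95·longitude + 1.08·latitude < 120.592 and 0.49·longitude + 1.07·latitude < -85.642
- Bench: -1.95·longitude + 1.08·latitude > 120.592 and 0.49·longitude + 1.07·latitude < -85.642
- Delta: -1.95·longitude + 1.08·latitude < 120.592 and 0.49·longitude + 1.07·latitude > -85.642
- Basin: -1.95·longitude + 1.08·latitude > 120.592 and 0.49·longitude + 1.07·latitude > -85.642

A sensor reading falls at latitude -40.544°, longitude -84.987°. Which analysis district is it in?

Basin

-1.95·-84.987 + 1.08·-40.544 = 121.937, which is > 120.592
0.49·-84.987 + 1.07·-40.544 = -85.026, which is > -85.642
This sign pattern matches Basin.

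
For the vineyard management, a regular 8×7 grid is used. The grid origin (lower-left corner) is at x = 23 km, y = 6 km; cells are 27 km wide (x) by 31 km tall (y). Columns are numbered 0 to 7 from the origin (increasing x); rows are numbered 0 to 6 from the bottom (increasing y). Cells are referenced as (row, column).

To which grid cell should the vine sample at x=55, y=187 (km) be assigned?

(5, 1)

Column index: ⌊(55 − 23) / 27⌋ = ⌊1.185⌋ = 1
Row offset from origin: ⌊(187 − 6) / 31⌋ = ⌊5.839⌋ = 5 → row 5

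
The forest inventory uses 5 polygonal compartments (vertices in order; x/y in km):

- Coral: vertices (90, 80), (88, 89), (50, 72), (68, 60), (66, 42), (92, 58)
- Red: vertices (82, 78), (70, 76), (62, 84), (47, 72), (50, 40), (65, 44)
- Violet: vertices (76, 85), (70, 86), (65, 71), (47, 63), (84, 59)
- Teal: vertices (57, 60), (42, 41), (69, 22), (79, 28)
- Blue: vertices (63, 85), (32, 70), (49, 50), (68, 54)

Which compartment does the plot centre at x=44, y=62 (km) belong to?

Cast a ray rightward from (44, 62). For each polygon, the edges (by vertex number in listed order) whose endpoints lie on opposite sides of y = 62, where each meets that height, and whether that is right or left of the point:
Coral: 3–4 at x≈65.0 (right), 6–1 at x≈91.6 (right) → 2 crossings.
Red: 4–5 at x≈47.9 (right), 6–1 at x≈74.0 (right) → 2 crossings.
Violet: 4–5 at x≈56.2 (right), 5–1 at x≈83.1 (right) → 2 crossings.
Teal: no edge straddles that height → 0 crossings.
Blue: 2–3 at x≈38.8 (left), 4–1 at x≈66.7 (right) → 1 crossing.
Only Blue has an odd count, so the point is inside Blue.

Blue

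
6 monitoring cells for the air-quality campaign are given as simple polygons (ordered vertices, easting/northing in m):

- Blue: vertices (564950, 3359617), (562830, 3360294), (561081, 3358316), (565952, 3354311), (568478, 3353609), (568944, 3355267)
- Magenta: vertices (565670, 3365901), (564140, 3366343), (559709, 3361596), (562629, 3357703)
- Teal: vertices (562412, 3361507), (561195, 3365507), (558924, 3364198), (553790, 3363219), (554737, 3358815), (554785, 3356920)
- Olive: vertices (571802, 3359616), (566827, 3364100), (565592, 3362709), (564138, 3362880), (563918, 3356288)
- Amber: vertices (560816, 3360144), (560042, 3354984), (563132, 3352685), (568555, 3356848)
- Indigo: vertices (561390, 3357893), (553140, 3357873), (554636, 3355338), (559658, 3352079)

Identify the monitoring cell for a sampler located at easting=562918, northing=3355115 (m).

Amber

Cast a ray rightward from (562918, 3355115). For each polygon, the edges (by vertex number in listed order) whose endpoints lie on opposite sides of northing = 3355115, where each meets that height, and whether that is right or left of the point:
Blue: 3–4 at easting≈564974.2 (right), 5–6 at easting≈568901.3 (right) → 2 crossings.
Magenta: no edge straddles that height → 0 crossings.
Teal: no edge straddles that height → 0 crossings.
Olive: no edge straddles that height → 0 crossings.
Amber: 1–2 at easting≈560061.7 (left), 3–4 at easting≈566297.5 (right) → 1 crossing.
Indigo: 3–4 at easting≈554979.6 (left), 4–1 at easting≈560562.4 (left) → 0 crossings.
Only Amber has an odd count, so the point is inside Amber.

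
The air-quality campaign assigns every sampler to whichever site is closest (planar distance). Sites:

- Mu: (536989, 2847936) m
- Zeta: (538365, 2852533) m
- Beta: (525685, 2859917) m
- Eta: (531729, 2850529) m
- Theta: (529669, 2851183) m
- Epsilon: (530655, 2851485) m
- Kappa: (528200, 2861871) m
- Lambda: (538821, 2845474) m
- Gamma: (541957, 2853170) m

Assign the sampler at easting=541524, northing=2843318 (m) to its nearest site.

Squared distances to each site:
Mu: 41892149.000; Zeta: 94895506.000; Beta: 526400722.000; Eta: 147940546.000; Theta: 202399250.000; Epsilon: 184835050.000; Kappa: 521742785.000; Lambda: 11954545.000; Gamma: 97249393.000.
Minimum at Lambda.

Lambda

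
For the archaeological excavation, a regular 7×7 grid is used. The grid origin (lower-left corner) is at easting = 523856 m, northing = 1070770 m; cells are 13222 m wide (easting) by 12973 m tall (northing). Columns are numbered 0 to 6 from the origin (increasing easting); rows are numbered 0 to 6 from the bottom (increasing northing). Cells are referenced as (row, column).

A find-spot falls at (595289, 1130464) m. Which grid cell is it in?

(4, 5)

Column index: ⌊(595289 − 523856) / 13222⌋ = ⌊5.403⌋ = 5
Row offset from origin: ⌊(1130464 − 1070770) / 12973⌋ = ⌊4.601⌋ = 4 → row 4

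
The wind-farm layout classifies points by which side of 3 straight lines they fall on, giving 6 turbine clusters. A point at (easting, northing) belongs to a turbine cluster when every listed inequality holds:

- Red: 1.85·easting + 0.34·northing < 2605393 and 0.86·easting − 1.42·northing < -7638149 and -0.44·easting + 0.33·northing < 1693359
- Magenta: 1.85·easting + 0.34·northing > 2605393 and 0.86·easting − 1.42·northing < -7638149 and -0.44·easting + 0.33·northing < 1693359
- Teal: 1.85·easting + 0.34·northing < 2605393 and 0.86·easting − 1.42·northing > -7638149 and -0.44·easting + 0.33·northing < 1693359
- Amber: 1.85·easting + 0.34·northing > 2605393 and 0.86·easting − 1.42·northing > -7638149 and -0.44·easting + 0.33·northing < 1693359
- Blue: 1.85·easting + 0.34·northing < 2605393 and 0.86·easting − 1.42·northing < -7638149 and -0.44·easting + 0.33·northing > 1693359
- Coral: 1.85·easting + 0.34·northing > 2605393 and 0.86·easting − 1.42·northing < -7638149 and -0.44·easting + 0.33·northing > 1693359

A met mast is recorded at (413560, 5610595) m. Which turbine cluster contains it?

Amber

1.85·413560 + 0.34·5610595 = 2672688.300, which is > 2605393
0.86·413560 − 1.42·5610595 = -7611383.300, which is > -7638149
-0.44·413560 + 0.33·5610595 = 1669529.950, which is < 1693359
This sign pattern matches Amber.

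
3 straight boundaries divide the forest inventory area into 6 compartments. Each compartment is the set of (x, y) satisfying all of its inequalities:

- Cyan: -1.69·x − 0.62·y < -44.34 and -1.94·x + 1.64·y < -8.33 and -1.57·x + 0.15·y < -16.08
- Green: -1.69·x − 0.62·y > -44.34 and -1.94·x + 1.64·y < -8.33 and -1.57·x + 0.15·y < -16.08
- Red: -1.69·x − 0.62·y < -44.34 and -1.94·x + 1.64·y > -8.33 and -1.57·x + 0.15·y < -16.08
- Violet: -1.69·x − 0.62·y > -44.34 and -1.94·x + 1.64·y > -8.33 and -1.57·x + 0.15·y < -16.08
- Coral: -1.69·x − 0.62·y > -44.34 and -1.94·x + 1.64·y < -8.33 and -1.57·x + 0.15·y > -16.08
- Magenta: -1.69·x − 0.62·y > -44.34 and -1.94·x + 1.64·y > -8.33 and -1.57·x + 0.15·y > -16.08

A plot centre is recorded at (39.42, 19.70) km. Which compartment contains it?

-1.69·39.42 − 0.62·19.70 = -78.834, which is < -44.34
-1.94·39.42 + 1.64·19.70 = -44.167, which is < -8.33
-1.57·39.42 + 0.15·19.70 = -58.934, which is < -16.08
This sign pattern matches Cyan.

Cyan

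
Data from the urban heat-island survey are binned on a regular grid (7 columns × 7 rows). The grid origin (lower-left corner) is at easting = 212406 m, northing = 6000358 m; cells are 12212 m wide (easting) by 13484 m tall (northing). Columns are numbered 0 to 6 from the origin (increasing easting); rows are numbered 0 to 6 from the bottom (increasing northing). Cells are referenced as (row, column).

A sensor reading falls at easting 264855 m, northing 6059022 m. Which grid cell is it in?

Column index: ⌊(264855 − 212406) / 12212⌋ = ⌊4.295⌋ = 4
Row offset from origin: ⌊(6059022 − 6000358) / 13484⌋ = ⌊4.351⌋ = 4 → row 4

(4, 4)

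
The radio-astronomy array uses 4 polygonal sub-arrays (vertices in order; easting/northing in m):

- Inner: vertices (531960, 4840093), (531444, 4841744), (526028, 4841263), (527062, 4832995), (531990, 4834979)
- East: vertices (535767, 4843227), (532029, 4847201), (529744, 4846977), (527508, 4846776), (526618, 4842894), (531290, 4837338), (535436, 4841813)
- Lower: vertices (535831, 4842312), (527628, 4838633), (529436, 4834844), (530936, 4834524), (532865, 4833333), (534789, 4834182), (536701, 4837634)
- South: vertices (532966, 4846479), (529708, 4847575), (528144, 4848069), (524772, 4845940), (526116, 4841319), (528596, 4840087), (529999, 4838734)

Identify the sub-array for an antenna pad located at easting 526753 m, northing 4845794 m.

Cast a ray rightward from (526753, 4845794). For each polygon, the edges (by vertex number in listed order) whose endpoints lie on opposite sides of northing = 4845794, where each meets that height, and whether that is right or left of the point:
Inner: no edge straddles that height → 0 crossings.
East: 1–2 at easting≈533352.4 (right), 4–5 at easting≈527282.9 (right) → 2 crossings.
Lower: no edge straddles that height → 0 crossings.
South: 4–5 at easting≈524814.5 (left), 7–1 at easting≈532703.6 (right) → 1 crossing.
Only South has an odd count, so the point is inside South.

South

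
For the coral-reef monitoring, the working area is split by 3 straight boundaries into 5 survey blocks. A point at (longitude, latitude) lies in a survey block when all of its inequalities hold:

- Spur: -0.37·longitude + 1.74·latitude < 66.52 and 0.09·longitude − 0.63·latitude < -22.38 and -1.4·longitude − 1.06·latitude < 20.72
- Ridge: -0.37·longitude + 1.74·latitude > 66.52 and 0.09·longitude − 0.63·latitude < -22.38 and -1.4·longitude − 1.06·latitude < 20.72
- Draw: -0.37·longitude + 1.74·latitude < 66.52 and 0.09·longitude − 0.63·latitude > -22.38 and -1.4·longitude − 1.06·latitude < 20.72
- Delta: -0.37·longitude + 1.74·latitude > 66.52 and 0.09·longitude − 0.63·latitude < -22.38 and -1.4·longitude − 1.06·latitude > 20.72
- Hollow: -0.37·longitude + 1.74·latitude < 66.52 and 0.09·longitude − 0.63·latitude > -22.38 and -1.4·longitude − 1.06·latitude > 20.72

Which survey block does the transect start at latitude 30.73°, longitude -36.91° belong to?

Ridge

-0.37·-36.91 + 1.74·30.73 = 67.127, which is > 66.52
0.09·-36.91 − 0.63·30.73 = -22.682, which is < -22.38
-1.4·-36.91 − 1.06·30.73 = 19.100, which is < 20.72
This sign pattern matches Ridge.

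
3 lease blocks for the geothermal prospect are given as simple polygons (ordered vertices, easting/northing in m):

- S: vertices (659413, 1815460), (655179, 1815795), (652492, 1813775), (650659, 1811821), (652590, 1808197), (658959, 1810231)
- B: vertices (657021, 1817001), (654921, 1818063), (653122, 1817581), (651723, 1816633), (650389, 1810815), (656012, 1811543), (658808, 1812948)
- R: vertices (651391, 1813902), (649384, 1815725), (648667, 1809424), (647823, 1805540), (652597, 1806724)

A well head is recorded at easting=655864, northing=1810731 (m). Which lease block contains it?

Cast a ray rightward from (655864, 1810731). For each polygon, the edges (by vertex number in listed order) whose endpoints lie on opposite sides of northing = 1810731, where each meets that height, and whether that is right or left of the point:
S: 4–5 at easting≈651239.8 (left), 6–1 at easting≈659002.4 (right) → 1 crossing.
B: no edge straddles that height → 0 crossings.
R: 2–3 at easting≈648815.7 (left), 5–1 at easting≈651923.8 (left) → 0 crossings.
Only S has an odd count, so the point is inside S.

S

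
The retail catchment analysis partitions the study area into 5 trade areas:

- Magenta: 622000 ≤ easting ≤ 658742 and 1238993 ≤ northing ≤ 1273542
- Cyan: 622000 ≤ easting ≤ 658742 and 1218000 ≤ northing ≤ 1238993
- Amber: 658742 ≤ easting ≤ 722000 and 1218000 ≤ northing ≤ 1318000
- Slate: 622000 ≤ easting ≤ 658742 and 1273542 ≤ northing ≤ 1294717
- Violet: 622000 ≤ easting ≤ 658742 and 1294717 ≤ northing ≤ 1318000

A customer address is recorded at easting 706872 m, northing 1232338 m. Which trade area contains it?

The point has easting = 706872 and northing = 1232338.
Only Amber satisfies 658742 ≤ easting ≤ 722000 and 1218000 ≤ northing ≤ 1318000.

Amber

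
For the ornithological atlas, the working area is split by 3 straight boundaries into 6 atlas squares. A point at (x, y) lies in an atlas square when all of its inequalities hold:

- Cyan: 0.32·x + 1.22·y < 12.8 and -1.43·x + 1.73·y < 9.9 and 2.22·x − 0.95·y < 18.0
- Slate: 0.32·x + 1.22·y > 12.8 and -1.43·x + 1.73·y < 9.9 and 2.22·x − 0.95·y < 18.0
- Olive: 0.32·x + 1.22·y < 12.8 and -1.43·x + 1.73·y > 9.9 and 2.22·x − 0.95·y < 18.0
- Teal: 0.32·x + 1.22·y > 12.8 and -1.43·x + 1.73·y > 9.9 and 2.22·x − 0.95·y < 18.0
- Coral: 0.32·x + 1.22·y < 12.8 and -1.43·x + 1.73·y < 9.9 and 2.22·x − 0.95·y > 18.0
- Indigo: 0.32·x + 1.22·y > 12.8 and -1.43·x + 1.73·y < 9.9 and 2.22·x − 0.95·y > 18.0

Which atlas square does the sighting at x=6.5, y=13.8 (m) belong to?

Teal

0.32·6.5 + 1.22·13.8 = 18.916, which is > 12.8
-1.43·6.5 + 1.73·13.8 = 14.579, which is > 9.9
2.22·6.5 − 0.95·13.8 = 1.320, which is < 18.0
This sign pattern matches Teal.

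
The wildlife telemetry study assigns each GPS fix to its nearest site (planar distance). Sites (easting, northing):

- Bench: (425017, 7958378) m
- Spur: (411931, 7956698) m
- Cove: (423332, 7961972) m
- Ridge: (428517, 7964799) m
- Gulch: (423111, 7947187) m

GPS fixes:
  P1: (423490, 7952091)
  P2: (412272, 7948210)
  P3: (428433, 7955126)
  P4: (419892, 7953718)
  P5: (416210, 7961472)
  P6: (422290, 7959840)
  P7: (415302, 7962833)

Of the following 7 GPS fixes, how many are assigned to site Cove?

1

P1 → Gulch
P2 → Spur
P3 → Bench
P4 → Bench
P5 → Spur
P6 → Cove
P7 → Spur
1 of the 7 goes to Cove.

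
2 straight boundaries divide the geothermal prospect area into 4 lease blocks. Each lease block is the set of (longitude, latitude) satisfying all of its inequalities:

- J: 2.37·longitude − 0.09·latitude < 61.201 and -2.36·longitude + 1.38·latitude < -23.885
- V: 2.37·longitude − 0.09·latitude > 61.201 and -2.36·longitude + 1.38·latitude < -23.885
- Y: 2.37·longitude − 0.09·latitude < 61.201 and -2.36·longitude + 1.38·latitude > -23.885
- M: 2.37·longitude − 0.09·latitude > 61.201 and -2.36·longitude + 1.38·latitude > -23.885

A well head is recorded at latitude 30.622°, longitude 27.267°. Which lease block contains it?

M

2.37·27.267 − 0.09·30.622 = 61.867, which is > 61.201
-2.36·27.267 + 1.38·30.622 = -22.092, which is > -23.885
This sign pattern matches M.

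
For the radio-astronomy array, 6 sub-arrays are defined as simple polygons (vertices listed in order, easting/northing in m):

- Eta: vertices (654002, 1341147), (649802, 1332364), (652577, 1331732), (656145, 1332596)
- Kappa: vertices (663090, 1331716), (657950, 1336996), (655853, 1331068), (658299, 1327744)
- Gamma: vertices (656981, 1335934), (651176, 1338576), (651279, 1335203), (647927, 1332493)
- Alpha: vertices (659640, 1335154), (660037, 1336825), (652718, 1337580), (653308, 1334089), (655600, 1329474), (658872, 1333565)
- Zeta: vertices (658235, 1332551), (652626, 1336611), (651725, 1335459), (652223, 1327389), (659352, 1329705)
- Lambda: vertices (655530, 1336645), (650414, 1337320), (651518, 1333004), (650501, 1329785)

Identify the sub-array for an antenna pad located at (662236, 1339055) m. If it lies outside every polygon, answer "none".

Cast a ray rightward from (662236, 1339055). For each polygon, the edges (by vertex number in listed order) whose endpoints lie on opposite sides of northing = 1339055, where each meets that height, and whether that is right or left of the point:
Eta: 1–2 at easting≈653001.6 (left), 4–1 at easting≈654526.3 (left) → 0 crossings.
Kappa: no edge straddles that height → 0 crossings.
Gamma: no edge straddles that height → 0 crossings.
Alpha: no edge straddles that height → 0 crossings.
Zeta: no edge straddles that height → 0 crossings.
Lambda: no edge straddles that height → 0 crossings.
All counts are even, so the point lies outside every listed polygon.

none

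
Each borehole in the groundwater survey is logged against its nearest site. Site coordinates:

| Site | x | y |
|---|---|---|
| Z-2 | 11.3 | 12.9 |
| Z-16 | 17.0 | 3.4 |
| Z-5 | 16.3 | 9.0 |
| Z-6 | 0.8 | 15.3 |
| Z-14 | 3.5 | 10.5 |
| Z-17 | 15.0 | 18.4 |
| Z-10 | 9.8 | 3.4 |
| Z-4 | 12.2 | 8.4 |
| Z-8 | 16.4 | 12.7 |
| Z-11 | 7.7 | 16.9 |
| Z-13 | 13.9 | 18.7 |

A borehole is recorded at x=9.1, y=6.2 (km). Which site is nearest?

Z-10

Squared distances to each site:
Z-2: 49.730; Z-16: 70.250; Z-5: 59.680; Z-6: 151.700; Z-14: 49.850; Z-17: 183.650; Z-10: 8.330; Z-4: 14.450; Z-8: 95.540; Z-11: 116.450; Z-13: 179.290.
Minimum at Z-10.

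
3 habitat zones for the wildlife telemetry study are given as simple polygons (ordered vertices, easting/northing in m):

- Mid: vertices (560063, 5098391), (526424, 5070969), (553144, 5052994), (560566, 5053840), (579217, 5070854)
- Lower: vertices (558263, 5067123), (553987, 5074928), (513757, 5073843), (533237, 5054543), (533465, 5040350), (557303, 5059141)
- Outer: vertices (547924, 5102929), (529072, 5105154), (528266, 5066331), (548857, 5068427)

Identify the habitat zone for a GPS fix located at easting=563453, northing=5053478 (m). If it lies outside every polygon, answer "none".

none

Cast a ray rightward from (563453, 5053478). For each polygon, the edges (by vertex number in listed order) whose endpoints lie on opposite sides of northing = 5053478, where each meets that height, and whether that is right or left of the point:
Mid: 2–3 at easting≈552424.5 (left), 3–4 at easting≈557390.2 (left) → 0 crossings.
Lower: 4–5 at easting≈533254.1 (left), 5–6 at easting≈550119.0 (left) → 0 crossings.
Outer: no edge straddles that height → 0 crossings.
All counts are even, so the point lies outside every listed polygon.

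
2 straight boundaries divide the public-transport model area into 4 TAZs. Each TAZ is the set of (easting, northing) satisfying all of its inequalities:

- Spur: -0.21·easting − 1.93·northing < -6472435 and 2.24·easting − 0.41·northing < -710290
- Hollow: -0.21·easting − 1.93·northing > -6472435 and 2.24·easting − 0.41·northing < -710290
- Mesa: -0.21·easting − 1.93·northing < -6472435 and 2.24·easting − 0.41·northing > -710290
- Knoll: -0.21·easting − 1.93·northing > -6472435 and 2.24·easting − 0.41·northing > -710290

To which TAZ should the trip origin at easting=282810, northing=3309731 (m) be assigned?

Hollow

-0.21·282810 − 1.93·3309731 = -6447170.930, which is > -6472435
2.24·282810 − 0.41·3309731 = -723495.310, which is < -710290
This sign pattern matches Hollow.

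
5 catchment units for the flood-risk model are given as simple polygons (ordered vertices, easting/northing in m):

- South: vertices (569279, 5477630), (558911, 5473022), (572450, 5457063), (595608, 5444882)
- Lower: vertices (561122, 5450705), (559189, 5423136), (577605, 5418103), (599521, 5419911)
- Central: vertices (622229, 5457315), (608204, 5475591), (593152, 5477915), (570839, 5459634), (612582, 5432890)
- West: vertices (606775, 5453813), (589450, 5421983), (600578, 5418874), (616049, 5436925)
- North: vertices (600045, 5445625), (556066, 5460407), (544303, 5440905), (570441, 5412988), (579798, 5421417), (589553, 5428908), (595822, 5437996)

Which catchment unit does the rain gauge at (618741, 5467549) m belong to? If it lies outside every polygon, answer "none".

none

Cast a ray rightward from (618741, 5467549). For each polygon, the edges (by vertex number in listed order) whose endpoints lie on opposite sides of northing = 5467549, where each meets that height, and whether that is right or left of the point:
South: 2–3 at easting≈563554.1 (left), 4–1 at easting≈577384.0 (left) → 0 crossings.
Lower: no edge straddles that height → 0 crossings.
Central: 1–2 at easting≈614375.4 (left), 3–4 at easting≈580499.7 (left) → 0 crossings.
West: no edge straddles that height → 0 crossings.
North: no edge straddles that height → 0 crossings.
All counts are even, so the point lies outside every listed polygon.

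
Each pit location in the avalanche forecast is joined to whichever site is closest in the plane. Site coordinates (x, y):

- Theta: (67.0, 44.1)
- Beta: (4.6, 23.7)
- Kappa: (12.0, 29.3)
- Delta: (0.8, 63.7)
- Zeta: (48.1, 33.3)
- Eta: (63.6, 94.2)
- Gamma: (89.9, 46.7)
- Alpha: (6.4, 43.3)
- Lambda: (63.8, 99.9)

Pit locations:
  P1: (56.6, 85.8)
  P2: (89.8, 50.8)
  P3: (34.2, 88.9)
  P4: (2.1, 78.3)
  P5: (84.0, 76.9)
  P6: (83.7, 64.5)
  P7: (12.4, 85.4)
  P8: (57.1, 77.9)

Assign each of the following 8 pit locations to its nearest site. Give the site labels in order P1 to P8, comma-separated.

P1 → Eta (d²=119.56)
P2 → Gamma (d²=16.82)
P3 → Eta (d²=892.45)
P4 → Delta (d²=214.85)
P5 → Eta (d²=715.45)
P6 → Gamma (d²=355.28)
P7 → Delta (d²=605.45)
P8 → Eta (d²=307.94)

Eta, Gamma, Eta, Delta, Eta, Gamma, Delta, Eta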